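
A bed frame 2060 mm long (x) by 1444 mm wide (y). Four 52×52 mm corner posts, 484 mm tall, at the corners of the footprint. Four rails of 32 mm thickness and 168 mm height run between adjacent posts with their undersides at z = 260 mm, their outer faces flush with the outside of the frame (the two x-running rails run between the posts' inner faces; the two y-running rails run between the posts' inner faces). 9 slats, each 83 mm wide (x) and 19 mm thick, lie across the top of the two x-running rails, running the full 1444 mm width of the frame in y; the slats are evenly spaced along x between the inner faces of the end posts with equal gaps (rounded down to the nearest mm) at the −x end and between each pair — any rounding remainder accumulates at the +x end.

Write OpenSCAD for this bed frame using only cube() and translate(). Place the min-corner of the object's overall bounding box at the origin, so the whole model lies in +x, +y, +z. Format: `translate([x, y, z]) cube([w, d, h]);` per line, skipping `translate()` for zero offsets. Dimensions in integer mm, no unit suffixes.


// slat z = rail_z + rail_h = 260 + 168 = 428
// slat gap = ⌊(1956 − 9·83) / 10⌋ = 120
cube([52, 52, 484]);
translate([0, 1392, 0]) cube([52, 52, 484]);
translate([2008, 0, 0]) cube([52, 52, 484]);
translate([2008, 1392, 0]) cube([52, 52, 484]);
translate([52, 0, 260]) cube([1956, 32, 168]);
translate([52, 1412, 260]) cube([1956, 32, 168]);
translate([0, 52, 260]) cube([32, 1340, 168]);
translate([2028, 52, 260]) cube([32, 1340, 168]);
translate([172, 0, 428]) cube([83, 1444, 19]);
translate([375, 0, 428]) cube([83, 1444, 19]);
translate([578, 0, 428]) cube([83, 1444, 19]);
translate([781, 0, 428]) cube([83, 1444, 19]);
translate([984, 0, 428]) cube([83, 1444, 19]);
translate([1187, 0, 428]) cube([83, 1444, 19]);
translate([1390, 0, 428]) cube([83, 1444, 19]);
translate([1593, 0, 428]) cube([83, 1444, 19]);
translate([1796, 0, 428]) cube([83, 1444, 19]);


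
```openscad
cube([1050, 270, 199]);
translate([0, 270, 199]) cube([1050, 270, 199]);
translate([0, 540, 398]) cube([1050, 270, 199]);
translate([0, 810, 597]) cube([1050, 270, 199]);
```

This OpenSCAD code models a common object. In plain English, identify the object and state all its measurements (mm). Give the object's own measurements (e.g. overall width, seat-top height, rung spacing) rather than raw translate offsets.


A straight staircase of 4 solid steps. Each step is 1050 mm wide (x), 270 mm deep (y, the going) and 199 mm tall (the rise). The first step rests on the floor; each subsequent step sits one going further in +y and one rise higher in +z, directly behind and above the previous step with no overlap.


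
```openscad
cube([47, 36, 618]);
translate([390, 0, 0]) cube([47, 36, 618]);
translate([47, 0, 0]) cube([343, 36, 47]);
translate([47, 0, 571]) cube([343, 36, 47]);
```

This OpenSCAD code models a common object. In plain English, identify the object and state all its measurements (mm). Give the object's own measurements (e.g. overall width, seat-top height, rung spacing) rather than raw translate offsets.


A rectangular picture frame lying in the x–z plane (depth along y). The opening is 343 mm wide (x) by 524 mm tall (z), surrounded by a border 47 mm wide on all four sides. The frame is 36 mm deep and is made of two full-height vertical stiles with two horizontal rails fitted between them.


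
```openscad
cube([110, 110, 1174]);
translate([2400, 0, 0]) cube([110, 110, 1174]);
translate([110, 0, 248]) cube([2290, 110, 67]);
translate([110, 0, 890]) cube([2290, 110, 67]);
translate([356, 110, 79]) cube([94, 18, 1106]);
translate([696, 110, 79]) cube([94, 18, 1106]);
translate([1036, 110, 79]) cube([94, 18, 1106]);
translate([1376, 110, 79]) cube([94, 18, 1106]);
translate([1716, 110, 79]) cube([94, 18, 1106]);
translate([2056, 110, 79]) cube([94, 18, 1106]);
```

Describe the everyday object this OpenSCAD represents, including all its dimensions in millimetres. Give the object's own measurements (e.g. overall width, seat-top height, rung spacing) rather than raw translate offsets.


A fence section. Two 110×110 mm posts, 1174 mm tall, stand on the floor with a clear span of 2290 mm between their inner faces. Two horizontal rails of 110×67 mm section span the gap between the posts with their undersides at z = 248 mm and z = 890 mm, flush with the posts' −y face. 6 pickets, each 94 mm wide, 18 mm thick and 1106 mm tall, are fixed to the +y face of the rails with their bottoms at z = 79 mm, spaced across the span with a 246 mm gap after the −x post and between neighbouring pickets, with 250 mm left before the +x post.


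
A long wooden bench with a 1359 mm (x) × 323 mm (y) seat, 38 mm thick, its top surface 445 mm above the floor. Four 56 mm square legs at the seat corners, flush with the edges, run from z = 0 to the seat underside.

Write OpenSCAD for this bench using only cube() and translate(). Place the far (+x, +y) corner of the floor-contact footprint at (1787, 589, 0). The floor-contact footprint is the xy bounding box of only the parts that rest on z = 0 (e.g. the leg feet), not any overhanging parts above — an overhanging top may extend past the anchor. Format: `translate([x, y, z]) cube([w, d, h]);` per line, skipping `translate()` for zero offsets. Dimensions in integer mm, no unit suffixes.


translate([428, 266, 407]) cube([1359, 323, 38]);
translate([428, 266, 0]) cube([56, 56, 407]);
translate([428, 533, 0]) cube([56, 56, 407]);
translate([1731, 266, 0]) cube([56, 56, 407]);
translate([1731, 533, 0]) cube([56, 56, 407]);


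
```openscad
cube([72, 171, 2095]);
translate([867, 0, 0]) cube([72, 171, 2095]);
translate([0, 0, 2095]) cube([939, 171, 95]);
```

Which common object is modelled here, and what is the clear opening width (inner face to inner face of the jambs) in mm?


A door frame. The clear opening width is 795 mm.

Two 2095 mm tall posts with a header on top — a door frame. The left jamb is 72 mm wide at x = 0; the right jamb starts at x = 867. The clear opening is 867 − 72 = 795 mm.


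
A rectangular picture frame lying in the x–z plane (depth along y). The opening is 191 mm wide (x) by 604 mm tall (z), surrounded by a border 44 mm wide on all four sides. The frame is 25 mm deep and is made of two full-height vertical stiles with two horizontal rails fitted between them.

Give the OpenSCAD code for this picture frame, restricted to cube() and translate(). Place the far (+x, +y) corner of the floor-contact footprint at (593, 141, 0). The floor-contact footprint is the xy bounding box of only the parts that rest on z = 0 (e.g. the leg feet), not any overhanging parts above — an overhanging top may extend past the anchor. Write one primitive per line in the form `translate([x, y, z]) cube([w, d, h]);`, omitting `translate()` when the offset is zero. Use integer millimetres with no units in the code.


translate([314, 116, 0]) cube([44, 25, 692]);
translate([549, 116, 0]) cube([44, 25, 692]);
translate([358, 116, 0]) cube([191, 25, 44]);
translate([358, 116, 648]) cube([191, 25, 44]);


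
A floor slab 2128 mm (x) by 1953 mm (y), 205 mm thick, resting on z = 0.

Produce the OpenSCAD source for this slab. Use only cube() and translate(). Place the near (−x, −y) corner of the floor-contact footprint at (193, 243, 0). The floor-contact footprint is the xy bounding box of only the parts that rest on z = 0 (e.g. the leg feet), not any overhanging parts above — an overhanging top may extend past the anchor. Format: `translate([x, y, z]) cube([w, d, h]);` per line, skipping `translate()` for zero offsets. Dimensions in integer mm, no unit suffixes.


translate([193, 243, 0]) cube([2128, 1953, 205]);


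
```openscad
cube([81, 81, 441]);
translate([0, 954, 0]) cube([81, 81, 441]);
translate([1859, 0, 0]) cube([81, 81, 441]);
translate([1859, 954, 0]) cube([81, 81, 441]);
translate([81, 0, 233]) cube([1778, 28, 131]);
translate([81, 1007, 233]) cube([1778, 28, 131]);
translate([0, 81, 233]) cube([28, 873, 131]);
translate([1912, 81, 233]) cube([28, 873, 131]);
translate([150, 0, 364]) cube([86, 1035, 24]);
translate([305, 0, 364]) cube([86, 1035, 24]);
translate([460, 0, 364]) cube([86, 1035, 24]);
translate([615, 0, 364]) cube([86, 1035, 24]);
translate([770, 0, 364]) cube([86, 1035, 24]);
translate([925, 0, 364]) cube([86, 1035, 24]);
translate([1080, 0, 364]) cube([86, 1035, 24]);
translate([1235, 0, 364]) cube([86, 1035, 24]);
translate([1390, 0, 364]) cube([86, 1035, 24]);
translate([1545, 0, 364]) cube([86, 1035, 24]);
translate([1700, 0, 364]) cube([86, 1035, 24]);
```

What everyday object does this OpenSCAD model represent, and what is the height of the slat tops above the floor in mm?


A bed frame. The slat-top height is 388 mm.

Four posts, four rails, and a row of slats — a bed frame. Slats sit on the rails at z = 233 + 131 = 364; with slat thickness 24, the top is 388 mm.


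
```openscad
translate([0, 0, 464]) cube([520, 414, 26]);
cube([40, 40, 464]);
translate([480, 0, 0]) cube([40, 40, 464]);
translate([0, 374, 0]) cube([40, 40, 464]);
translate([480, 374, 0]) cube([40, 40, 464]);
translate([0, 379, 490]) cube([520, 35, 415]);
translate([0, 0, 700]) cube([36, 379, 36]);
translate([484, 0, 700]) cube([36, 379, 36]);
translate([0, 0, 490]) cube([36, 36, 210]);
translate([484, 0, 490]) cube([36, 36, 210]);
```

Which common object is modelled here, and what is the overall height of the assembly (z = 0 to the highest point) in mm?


A chair. The overall height is 905 mm.

A slab on four corner posts with a tall panel at the back — a chair. The seat slab sits at z = 464 with thickness 26, and the 415 mm backrest starts at the seat top, so the overall height is 464 + 26 + 415 = 905 mm.


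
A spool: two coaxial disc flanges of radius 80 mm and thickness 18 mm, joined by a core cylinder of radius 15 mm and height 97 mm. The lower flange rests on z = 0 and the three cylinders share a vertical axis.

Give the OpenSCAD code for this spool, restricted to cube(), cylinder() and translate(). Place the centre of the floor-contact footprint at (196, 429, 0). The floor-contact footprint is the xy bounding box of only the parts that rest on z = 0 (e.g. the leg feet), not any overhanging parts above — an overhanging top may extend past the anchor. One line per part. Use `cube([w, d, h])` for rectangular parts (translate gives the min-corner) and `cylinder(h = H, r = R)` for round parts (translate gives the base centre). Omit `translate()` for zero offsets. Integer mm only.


translate([196, 429, 0]) cylinder(h = 18, r = 80);
translate([196, 429, 18]) cylinder(h = 97, r = 15);
translate([196, 429, 115]) cylinder(h = 18, r = 80);


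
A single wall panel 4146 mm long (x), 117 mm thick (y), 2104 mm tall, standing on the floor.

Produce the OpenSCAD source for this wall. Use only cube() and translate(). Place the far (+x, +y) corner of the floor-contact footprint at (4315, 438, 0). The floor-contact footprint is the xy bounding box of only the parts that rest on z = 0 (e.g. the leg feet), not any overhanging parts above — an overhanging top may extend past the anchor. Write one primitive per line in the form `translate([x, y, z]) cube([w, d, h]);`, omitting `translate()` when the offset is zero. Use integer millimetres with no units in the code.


translate([169, 321, 0]) cube([4146, 117, 2104]);


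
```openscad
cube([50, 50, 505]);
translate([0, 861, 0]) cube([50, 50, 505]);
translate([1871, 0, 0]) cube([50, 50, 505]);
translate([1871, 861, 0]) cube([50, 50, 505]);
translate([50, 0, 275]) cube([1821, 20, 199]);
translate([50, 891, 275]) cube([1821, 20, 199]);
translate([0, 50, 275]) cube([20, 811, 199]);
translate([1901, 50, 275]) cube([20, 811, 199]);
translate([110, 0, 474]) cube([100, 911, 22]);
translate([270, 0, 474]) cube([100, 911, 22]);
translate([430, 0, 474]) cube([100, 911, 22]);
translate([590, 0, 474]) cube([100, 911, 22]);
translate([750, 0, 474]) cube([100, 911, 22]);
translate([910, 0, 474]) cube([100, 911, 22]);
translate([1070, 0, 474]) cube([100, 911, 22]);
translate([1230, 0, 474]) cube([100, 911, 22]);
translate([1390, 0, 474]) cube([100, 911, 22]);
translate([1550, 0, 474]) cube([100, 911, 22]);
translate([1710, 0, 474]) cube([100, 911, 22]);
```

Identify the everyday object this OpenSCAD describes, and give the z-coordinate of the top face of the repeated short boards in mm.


A bed frame. The slat-top height is 496 mm.

Four posts, four rails, and a row of slats — a bed frame. Slats sit on the rails at z = 275 + 199 = 474; with slat thickness 22, the top is 496 mm.


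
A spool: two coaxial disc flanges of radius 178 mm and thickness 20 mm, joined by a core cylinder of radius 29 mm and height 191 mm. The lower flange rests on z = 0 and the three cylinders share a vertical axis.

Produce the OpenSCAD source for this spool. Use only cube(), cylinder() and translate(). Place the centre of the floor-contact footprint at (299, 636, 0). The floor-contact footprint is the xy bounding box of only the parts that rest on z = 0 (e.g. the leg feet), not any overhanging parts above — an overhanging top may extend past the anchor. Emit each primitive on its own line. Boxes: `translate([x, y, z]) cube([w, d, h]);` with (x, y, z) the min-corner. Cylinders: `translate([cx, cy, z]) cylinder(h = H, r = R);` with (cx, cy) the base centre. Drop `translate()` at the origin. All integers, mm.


translate([299, 636, 0]) cylinder(h = 20, r = 178);
translate([299, 636, 20]) cylinder(h = 191, r = 29);
translate([299, 636, 211]) cylinder(h = 20, r = 178);


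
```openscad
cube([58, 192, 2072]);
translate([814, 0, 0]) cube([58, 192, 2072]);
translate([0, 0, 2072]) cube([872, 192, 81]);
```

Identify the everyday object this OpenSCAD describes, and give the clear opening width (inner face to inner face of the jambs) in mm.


A door frame. The clear opening width is 756 mm.

Two 2072 mm tall posts with a header on top — a door frame. The left jamb is 58 mm wide at x = 0; the right jamb starts at x = 814. The clear opening is 814 − 58 = 756 mm.


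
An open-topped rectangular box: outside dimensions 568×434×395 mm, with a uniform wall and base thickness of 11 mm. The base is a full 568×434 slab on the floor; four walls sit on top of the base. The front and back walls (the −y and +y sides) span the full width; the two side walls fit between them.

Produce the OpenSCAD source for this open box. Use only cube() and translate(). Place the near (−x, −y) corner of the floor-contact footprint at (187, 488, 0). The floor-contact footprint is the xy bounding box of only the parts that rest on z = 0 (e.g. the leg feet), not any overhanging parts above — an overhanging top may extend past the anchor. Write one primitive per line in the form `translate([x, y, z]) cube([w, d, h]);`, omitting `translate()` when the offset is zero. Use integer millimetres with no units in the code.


translate([187, 488, 0]) cube([568, 434, 11]);
translate([187, 488, 11]) cube([568, 11, 384]);
translate([187, 911, 11]) cube([568, 11, 384]);
translate([187, 499, 11]) cube([11, 412, 384]);
translate([744, 499, 11]) cube([11, 412, 384]);


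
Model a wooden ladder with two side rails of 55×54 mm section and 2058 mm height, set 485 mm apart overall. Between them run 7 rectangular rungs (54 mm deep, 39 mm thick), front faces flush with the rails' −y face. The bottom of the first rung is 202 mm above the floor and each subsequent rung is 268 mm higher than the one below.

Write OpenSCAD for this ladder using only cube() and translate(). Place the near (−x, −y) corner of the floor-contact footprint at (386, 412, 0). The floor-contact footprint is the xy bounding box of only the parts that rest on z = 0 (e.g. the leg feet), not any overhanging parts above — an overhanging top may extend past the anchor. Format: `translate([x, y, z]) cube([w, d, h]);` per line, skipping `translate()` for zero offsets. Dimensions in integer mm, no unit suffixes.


translate([386, 412, 0]) cube([55, 54, 2058]);
translate([816, 412, 0]) cube([55, 54, 2058]);
translate([441, 412, 202]) cube([375, 54, 39]);
translate([441, 412, 470]) cube([375, 54, 39]);
translate([441, 412, 738]) cube([375, 54, 39]);
translate([441, 412, 1006]) cube([375, 54, 39]);
translate([441, 412, 1274]) cube([375, 54, 39]);
translate([441, 412, 1542]) cube([375, 54, 39]);
translate([441, 412, 1810]) cube([375, 54, 39]);


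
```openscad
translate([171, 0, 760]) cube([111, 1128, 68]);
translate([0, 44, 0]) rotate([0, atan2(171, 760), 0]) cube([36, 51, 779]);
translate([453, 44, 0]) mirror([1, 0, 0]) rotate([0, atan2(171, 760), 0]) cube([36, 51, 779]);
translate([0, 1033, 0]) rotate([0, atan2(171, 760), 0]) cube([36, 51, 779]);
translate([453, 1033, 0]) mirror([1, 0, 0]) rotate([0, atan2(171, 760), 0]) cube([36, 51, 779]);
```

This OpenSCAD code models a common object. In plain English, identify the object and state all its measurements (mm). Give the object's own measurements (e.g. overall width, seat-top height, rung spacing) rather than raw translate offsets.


A sawhorse. A 111×1128×68 mm beam (x, y, z) sits on two A-frame leg pairs. Each pair is two raked legs of 36×51 mm section (51 mm along y) splaying symmetrically in x. Each leg rises 760 mm vertically over 171 mm of horizontal reach and is 779 mm long along its own axis. Every leg's outer bottom edge rests on the floor and its outer top edge meets a bottom edge of the beam — the left legs (tilting toward +x) meet the beam's −x bottom edge, the right legs (their mirror images, tilting toward −x) meet its +x bottom edge — so the leg tops tuck under the beam, the beam's underside is 760 mm above the floor, and the feet are 453 mm apart outside-to-outside with the beam centred between them. The two leg pairs are set in 44 mm from either end of the beam.


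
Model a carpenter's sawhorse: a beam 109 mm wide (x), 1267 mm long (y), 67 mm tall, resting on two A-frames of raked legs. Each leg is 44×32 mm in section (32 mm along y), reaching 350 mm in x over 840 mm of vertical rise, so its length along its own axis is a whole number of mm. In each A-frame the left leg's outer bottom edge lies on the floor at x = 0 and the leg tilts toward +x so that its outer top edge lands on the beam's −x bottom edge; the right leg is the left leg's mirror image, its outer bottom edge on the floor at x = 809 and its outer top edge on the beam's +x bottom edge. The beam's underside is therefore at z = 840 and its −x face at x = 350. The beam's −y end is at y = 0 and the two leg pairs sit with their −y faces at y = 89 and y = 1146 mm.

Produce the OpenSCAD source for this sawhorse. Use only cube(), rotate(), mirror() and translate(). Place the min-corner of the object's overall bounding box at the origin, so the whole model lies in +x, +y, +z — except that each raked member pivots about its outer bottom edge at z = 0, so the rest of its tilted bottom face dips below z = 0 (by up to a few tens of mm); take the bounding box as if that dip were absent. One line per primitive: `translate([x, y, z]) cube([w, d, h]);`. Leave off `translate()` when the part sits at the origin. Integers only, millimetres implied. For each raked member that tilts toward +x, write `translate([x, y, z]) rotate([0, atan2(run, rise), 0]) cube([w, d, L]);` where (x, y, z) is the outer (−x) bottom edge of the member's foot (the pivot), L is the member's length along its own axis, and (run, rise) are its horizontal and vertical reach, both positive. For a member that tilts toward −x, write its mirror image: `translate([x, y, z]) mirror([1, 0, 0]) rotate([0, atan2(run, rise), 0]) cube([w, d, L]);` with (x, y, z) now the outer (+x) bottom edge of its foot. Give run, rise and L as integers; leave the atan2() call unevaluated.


translate([350, 0, 840]) cube([109, 1267, 67]);
translate([0, 89, 0]) rotate([0, atan2(350, 840), 0]) cube([44, 32, 910]);
translate([809, 89, 0]) mirror([1, 0, 0]) rotate([0, atan2(350, 840), 0]) cube([44, 32, 910]);
translate([0, 1146, 0]) rotate([0, atan2(350, 840), 0]) cube([44, 32, 910]);
translate([809, 1146, 0]) mirror([1, 0, 0]) rotate([0, atan2(350, 840), 0]) cube([44, 32, 910]);


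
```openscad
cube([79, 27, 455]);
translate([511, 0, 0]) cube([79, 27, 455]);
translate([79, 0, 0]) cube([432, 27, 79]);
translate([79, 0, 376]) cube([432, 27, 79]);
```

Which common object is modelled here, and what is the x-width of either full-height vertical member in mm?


A picture frame. The border width is 79 mm.

Four thin pieces enclosing a rectangular opening — a picture frame. The two full-height stiles are 455 mm tall; the top rail sits at z = 376 and is 79 mm tall, so the border above the opening is 455 − 376 = 79 mm, matching the stile x-width.


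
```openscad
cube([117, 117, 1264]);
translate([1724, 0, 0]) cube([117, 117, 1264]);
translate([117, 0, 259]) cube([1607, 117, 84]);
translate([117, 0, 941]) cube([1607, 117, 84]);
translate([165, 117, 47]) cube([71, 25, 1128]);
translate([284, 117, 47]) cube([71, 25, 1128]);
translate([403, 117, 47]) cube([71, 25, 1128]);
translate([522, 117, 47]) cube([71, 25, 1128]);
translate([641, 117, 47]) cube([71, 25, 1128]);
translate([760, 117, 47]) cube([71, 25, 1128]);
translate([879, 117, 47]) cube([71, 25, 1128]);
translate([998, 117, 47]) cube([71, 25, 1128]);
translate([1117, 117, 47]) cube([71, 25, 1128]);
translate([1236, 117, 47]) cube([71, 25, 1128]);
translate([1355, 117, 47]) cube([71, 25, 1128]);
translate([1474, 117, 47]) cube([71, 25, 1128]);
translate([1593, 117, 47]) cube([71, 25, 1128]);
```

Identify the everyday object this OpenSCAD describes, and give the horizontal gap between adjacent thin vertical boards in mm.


A fence section. The picket gap is 48 mm.

Two posts, two rails, 13 pickets — a fence section. Span 1607 mm holds 13 pickets of 71 mm with 14 equal gaps: ⌊(1607 − 13·71) / 14⌋ = 48 mm.


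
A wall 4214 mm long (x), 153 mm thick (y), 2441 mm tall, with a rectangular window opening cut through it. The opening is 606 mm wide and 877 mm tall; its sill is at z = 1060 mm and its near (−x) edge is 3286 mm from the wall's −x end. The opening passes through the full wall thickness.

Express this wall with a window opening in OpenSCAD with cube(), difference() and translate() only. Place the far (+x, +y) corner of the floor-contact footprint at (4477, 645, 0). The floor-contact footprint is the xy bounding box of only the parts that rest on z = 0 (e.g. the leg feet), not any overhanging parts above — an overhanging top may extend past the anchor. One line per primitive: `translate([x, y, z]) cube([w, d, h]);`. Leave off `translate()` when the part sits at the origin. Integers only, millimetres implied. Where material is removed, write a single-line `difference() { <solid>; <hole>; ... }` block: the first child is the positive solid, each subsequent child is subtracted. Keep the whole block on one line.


difference() { translate([263, 492, 0]) cube([4214, 153, 2441]); translate([3549, 492, 1060]) cube([606, 153, 877]); }


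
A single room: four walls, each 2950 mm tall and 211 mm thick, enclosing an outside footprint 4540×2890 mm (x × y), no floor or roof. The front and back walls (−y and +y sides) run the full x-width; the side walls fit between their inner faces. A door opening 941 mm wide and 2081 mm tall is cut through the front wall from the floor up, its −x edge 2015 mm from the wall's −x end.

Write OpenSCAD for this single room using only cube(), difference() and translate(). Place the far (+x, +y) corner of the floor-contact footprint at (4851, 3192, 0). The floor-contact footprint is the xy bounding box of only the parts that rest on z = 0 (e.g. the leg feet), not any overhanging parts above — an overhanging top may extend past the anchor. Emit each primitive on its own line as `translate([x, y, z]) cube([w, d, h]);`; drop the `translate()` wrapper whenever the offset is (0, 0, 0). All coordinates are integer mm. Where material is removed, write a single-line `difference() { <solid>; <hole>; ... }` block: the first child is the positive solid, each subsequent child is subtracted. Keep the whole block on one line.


difference() { translate([311, 302, 0]) cube([4540, 211, 2950]); translate([2326, 302, 0]) cube([941, 211, 2081]); }
translate([311, 2981, 0]) cube([4540, 211, 2950]);
translate([311, 513, 0]) cube([211, 2468, 2950]);
translate([4640, 513, 0]) cube([211, 2468, 2950]);


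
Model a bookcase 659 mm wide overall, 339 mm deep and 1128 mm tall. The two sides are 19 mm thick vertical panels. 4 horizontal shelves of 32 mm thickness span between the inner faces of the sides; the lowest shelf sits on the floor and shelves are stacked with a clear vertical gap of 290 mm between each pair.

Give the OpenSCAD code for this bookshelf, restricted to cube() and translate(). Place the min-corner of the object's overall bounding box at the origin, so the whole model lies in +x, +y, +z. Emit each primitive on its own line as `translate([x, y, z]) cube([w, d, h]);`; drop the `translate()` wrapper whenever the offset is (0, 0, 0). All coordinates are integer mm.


cube([19, 339, 1128]);
translate([640, 0, 0]) cube([19, 339, 1128]);
translate([19, 0, 0]) cube([621, 339, 32]);
translate([19, 0, 322]) cube([621, 339, 32]);
translate([19, 0, 644]) cube([621, 339, 32]);
translate([19, 0, 966]) cube([621, 339, 32]);


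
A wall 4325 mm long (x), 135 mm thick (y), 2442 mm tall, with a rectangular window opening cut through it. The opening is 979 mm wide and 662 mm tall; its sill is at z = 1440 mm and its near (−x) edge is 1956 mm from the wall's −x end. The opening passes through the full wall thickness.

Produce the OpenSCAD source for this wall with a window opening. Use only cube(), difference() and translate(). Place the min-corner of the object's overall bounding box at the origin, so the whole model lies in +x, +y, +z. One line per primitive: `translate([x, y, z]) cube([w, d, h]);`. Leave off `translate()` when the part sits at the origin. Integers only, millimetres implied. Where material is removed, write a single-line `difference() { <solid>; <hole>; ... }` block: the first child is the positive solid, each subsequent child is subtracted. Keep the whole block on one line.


difference() { cube([4325, 135, 2442]); translate([1956, 0, 1440]) cube([979, 135, 662]); }


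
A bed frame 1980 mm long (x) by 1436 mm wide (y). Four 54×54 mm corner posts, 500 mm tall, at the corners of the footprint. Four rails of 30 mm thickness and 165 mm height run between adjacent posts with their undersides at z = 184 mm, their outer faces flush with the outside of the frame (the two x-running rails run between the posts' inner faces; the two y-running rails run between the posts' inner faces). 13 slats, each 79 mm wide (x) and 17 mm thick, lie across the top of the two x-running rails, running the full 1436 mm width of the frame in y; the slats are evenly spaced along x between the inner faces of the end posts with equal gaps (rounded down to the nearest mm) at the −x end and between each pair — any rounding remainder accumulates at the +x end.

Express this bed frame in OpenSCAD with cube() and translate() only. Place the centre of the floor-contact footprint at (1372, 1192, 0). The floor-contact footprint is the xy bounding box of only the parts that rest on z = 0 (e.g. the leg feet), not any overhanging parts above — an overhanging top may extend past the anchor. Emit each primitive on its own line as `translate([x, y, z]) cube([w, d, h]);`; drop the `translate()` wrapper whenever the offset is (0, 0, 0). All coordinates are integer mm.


translate([382, 474, 0]) cube([54, 54, 500]);
translate([382, 1856, 0]) cube([54, 54, 500]);
translate([2308, 474, 0]) cube([54, 54, 500]);
translate([2308, 1856, 0]) cube([54, 54, 500]);
translate([436, 474, 184]) cube([1872, 30, 165]);
translate([436, 1880, 184]) cube([1872, 30, 165]);
translate([382, 528, 184]) cube([30, 1328, 165]);
translate([2332, 528, 184]) cube([30, 1328, 165]);
translate([496, 474, 349]) cube([79, 1436, 17]);
translate([635, 474, 349]) cube([79, 1436, 17]);
translate([774, 474, 349]) cube([79, 1436, 17]);
translate([913, 474, 349]) cube([79, 1436, 17]);
translate([1052, 474, 349]) cube([79, 1436, 17]);
translate([1191, 474, 349]) cube([79, 1436, 17]);
translate([1330, 474, 349]) cube([79, 1436, 17]);
translate([1469, 474, 349]) cube([79, 1436, 17]);
translate([1608, 474, 349]) cube([79, 1436, 17]);
translate([1747, 474, 349]) cube([79, 1436, 17]);
translate([1886, 474, 349]) cube([79, 1436, 17]);
translate([2025, 474, 349]) cube([79, 1436, 17]);
translate([2164, 474, 349]) cube([79, 1436, 17]);


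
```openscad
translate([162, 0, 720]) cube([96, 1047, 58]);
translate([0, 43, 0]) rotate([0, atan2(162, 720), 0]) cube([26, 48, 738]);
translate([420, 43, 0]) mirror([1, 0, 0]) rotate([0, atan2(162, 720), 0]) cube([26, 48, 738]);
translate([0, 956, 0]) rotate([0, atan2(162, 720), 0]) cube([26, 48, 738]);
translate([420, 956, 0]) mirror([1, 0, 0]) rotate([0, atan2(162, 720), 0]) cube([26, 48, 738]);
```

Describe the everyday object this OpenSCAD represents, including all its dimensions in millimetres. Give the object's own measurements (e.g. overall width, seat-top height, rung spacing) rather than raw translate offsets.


A sawhorse. A 96×1047×58 mm beam (x, y, z) sits on two A-frame leg pairs. Each pair is two raked legs of 26×48 mm section (48 mm along y) splaying symmetrically in x. Each leg rises 720 mm vertically over 162 mm of horizontal reach and is 738 mm long along its own axis. Every leg's outer bottom edge rests on the floor and its outer top edge meets a bottom edge of the beam — the left legs (tilting toward +x) meet the beam's −x bottom edge, the right legs (their mirror images, tilting toward −x) meet its +x bottom edge — so the leg tops tuck under the beam, the beam's underside is 720 mm above the floor, and the feet are 420 mm apart outside-to-outside with the beam centred between them. The two leg pairs are set in 43 mm from either end of the beam.


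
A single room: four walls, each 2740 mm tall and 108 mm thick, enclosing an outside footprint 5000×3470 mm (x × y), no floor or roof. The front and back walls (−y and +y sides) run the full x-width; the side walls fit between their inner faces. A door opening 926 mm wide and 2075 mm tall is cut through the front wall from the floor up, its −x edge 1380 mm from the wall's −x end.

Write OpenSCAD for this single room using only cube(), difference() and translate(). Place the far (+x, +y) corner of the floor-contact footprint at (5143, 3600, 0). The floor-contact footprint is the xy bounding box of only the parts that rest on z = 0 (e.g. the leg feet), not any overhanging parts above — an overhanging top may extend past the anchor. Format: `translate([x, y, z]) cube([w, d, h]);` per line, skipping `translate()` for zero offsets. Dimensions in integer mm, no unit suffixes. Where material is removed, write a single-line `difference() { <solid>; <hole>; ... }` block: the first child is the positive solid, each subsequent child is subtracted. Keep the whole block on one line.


difference() { translate([143, 130, 0]) cube([5000, 108, 2740]); translate([1523, 130, 0]) cube([926, 108, 2075]); }
translate([143, 3492, 0]) cube([5000, 108, 2740]);
translate([143, 238, 0]) cube([108, 3254, 2740]);
translate([5035, 238, 0]) cube([108, 3254, 2740]);


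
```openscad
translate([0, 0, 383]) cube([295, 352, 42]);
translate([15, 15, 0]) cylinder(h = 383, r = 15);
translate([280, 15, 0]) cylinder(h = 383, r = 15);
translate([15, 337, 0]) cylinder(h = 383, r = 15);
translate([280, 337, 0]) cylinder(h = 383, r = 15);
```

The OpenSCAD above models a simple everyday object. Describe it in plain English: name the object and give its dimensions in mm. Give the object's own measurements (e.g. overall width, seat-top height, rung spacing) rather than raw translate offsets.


A four-legged stool. The seat is a 295×352×42 mm slab whose top surface is at z = 425 mm; four round legs, each 30 mm in diameter, run from the floor (z = 0) to the underside of the seat, each leg's axis is inset half a diameter from the nearest pair of seat edges (so the leg's bounding box is flush with the corner).


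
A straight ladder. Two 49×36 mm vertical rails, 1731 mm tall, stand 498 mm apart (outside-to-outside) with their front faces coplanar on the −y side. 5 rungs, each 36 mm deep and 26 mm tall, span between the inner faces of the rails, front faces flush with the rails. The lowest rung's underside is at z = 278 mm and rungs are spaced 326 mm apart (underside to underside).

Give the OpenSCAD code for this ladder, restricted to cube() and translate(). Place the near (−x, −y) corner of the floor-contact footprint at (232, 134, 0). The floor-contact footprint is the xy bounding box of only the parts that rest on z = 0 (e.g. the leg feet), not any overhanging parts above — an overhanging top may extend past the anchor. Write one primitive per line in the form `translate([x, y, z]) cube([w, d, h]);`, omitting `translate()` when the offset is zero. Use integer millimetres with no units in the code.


// rung span = 498 - 2*49 = 400
// rung[k] z = 278 + k*326
translate([232, 134, 0]) cube([49, 36, 1731]);
translate([681, 134, 0]) cube([49, 36, 1731]);
translate([281, 134, 278]) cube([400, 36, 26]);
translate([281, 134, 604]) cube([400, 36, 26]);
translate([281, 134, 930]) cube([400, 36, 26]);
translate([281, 134, 1256]) cube([400, 36, 26]);
translate([281, 134, 1582]) cube([400, 36, 26]);


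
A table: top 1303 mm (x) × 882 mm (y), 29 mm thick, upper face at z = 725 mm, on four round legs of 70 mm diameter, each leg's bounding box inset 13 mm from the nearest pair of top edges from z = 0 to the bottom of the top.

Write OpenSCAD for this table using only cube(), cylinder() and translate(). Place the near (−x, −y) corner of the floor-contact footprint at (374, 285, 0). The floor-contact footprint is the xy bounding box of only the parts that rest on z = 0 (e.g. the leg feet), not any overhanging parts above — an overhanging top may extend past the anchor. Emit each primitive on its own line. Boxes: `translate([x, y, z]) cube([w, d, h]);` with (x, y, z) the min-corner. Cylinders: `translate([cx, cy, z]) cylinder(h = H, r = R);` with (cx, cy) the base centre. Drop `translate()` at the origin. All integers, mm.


translate([361, 272, 696]) cube([1303, 882, 29]);
translate([409, 320, 0]) cylinder(h = 696, r = 35);
translate([1616, 320, 0]) cylinder(h = 696, r = 35);
translate([409, 1106, 0]) cylinder(h = 696, r = 35);
translate([1616, 1106, 0]) cylinder(h = 696, r = 35);


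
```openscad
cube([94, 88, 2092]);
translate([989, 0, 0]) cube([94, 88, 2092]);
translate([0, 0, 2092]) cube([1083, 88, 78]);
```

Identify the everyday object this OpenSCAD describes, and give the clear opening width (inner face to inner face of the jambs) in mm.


A door frame. The clear opening width is 895 mm.

Two 2092 mm tall posts with a header on top — a door frame. The left jamb is 94 mm wide at x = 0; the right jamb starts at x = 989. The clear opening is 989 − 94 = 895 mm.


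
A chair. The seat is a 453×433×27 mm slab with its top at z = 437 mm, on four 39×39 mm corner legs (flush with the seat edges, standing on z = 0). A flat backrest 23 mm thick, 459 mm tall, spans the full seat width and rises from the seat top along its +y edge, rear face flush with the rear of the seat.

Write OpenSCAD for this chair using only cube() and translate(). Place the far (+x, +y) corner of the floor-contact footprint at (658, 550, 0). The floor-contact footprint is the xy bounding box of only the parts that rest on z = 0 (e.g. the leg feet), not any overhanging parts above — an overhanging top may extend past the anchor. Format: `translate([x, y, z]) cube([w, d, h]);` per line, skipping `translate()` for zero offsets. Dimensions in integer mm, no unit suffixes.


translate([205, 117, 410]) cube([453, 433, 27]);
translate([205, 117, 0]) cube([39, 39, 410]);
translate([619, 117, 0]) cube([39, 39, 410]);
translate([205, 511, 0]) cube([39, 39, 410]);
translate([619, 511, 0]) cube([39, 39, 410]);
translate([205, 527, 437]) cube([453, 23, 459]);


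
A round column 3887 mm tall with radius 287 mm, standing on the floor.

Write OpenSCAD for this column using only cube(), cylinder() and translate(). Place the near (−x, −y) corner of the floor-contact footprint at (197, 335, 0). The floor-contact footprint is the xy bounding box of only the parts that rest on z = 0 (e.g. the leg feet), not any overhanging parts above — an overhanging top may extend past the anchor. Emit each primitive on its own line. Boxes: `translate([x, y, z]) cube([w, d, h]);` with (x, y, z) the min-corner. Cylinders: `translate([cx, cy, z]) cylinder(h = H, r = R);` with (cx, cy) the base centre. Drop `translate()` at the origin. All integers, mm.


translate([484, 622, 0]) cylinder(h = 3887, r = 287);


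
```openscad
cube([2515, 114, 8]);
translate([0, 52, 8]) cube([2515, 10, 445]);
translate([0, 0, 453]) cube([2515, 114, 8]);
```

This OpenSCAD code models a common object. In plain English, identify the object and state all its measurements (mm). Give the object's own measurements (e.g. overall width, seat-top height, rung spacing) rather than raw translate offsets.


An I-beam lying along x, 2515 mm long. Overall section height 461 mm. Two flanges 114 mm wide (y) and 8 mm thick, one on the floor and one at the top; a web 10 mm thick runs between them, centred on the flange width.


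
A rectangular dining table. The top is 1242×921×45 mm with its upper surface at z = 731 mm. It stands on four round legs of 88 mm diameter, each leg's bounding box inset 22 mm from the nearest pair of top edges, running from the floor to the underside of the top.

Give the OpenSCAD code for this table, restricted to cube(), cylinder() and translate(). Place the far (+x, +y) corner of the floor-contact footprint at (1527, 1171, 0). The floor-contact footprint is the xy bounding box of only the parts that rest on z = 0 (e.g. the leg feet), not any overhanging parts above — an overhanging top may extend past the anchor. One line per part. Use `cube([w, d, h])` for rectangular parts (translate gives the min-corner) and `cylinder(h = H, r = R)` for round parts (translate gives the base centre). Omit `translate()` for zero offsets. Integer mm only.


translate([307, 272, 686]) cube([1242, 921, 45]);
translate([373, 338, 0]) cylinder(h = 686, r = 44);
translate([1483, 338, 0]) cylinder(h = 686, r = 44);
translate([373, 1127, 0]) cylinder(h = 686, r = 44);
translate([1483, 1127, 0]) cylinder(h = 686, r = 44);


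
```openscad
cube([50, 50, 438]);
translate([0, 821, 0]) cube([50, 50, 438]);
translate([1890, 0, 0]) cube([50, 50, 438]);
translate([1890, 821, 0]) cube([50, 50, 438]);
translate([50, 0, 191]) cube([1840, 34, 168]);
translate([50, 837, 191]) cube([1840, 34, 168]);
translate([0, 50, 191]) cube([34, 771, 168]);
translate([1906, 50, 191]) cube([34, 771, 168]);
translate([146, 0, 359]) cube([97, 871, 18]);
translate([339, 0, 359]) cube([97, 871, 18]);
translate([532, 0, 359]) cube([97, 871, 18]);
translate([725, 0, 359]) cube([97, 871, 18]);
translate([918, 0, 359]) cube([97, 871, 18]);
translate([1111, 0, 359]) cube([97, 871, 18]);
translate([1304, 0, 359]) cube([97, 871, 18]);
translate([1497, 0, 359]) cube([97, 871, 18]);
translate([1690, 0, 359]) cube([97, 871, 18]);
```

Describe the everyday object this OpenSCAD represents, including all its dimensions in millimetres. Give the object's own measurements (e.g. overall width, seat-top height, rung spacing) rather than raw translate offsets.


A bed frame 1940 mm long (x) by 871 mm wide (y). Four 50×50 mm corner posts, 438 mm tall, at the corners of the footprint. Four rails of 34 mm thickness and 168 mm height run between adjacent posts with their undersides at z = 191 mm, their outer faces flush with the outside of the frame (the two x-running rails run between the posts' inner faces; the two y-running rails run between the posts' inner faces). 9 slats, each 97 mm wide (x) and 18 mm thick, lie across the top of the two x-running rails, running the full 871 mm width of the frame in y; along x they sit between the end posts with a 96 mm gap after the −x posts and between neighbouring slats, leaving 103 mm before the +x posts.
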